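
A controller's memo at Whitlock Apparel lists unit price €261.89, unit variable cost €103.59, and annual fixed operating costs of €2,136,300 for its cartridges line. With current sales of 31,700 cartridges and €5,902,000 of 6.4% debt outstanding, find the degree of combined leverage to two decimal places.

Contribution at this volume is 31,700 × €158.30 = €5,018,110.00.
Operating income = contribution − fixed costs = €5,018,110.00 − €2,136,300 = €2,881,810.00. Interest = €377,728.00.
DOL = €5,018,110.00 ÷ €2,881,810.00 = 1.7413; DFL = €2,881,810.00 ÷ €2,504,082.00 = 1.1508.
DCL = DOL × DFL = 1.7413 × 1.1508 = 2.0039.

2.00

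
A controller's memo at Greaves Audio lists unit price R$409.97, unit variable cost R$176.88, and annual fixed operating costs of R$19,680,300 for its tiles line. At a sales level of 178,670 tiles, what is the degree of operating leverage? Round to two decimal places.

Contribution at this volume is 178,670 × R$233.09 = R$41,646,190.30.
Operating income = contribution − fixed costs = R$41,646,190.30 − R$19,680,300 = R$21,965,890.30.
Degree of operating leverage = R$41,646,190.30 / R$21,965,890.30 = 1.8959.

1.90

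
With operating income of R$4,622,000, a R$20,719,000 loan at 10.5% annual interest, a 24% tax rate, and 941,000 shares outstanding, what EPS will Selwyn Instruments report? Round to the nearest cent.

Interest = R$2,175,495.00, so EBT = R$4,622,000 − R$2,175,495.00 = R$2,446,505.00.
Net income = R$2,446,505.00 × (1 − 0.24) = R$1,859,343.80.
Per share: R$1,859,343.80 / 941,000 shares = R$1.98.

R$1.98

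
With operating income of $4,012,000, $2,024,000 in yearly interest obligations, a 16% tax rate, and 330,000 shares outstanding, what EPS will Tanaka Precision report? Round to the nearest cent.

$5.06

Interest = $2,024,000.00, so EBT = $4,012,000 − $2,024,000.00 = $1,988,000.00.
After tax at 16%: net income = $1,988,000.00 × 0.84 = $1,669,920.00.
EPS = $1,669,920.00 ÷ 330,000 = $5.06.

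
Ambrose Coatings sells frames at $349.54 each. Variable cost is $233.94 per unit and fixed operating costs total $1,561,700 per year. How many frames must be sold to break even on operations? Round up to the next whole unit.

Contribution margin per unit = $349.54 − $233.94 = $115.60.
Break-even Q = $1,561,700 / $115.60 = 13,509.52 → 13,510 frames.

13,510 frames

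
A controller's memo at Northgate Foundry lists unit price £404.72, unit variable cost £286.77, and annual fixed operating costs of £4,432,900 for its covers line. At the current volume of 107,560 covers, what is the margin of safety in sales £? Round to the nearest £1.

Contribution margin per unit = £404.72 − £286.77 = £117.95. Break-even units = £4,432,900 ÷ £117.95 = 37,582.87; break-even revenue = 37,582.87 × £404.72 = £15,210,540.81.
Current sales = 107,560 × £404.72 = £43,531,683.20.
Margin of safety = £43,531,683.20 − £15,210,540.81 = £28,321,142.

£28,321,142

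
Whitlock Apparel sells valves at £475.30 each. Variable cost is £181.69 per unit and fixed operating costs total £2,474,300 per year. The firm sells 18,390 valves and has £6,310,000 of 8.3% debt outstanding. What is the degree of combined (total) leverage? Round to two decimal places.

Contribution at this volume is 18,390 × £293.61 = £5,399,487.90.
EBIT = £5,399,487.90 − £2,474,300 = £2,925,187.90. Interest = £523,730.00, so EBIT − I = £2,401,457.90.
Degree of total leverage = total CM / (EBIT − interest) = £5,399,487.90 / £2,401,457.90 = 2.2484.

2.25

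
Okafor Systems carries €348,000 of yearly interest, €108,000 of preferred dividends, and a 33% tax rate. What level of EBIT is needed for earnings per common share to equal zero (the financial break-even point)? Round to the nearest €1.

€509,194

Grossing the preferred dividend up to pre-tax terms: €108,000 / (1 − 0.33) = €161,194.03.
EPS = 0 when EBIT covers interest plus the pre-tax preferred burden: €348,000 + €161,194.03 = €509,194.03.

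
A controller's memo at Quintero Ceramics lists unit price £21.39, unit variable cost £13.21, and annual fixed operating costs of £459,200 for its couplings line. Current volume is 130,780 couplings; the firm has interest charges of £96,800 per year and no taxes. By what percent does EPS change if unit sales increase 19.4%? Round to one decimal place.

+40.4%

Total contribution margin = 130,780 × £8.18 = £1,069,780.40.
EBIT = £1,069,780.40 − £459,200 = £610,580.40.
Interest = £96,800.00, so EBIT − I = £513,780.40.
Degree of combined leverage = contribution ÷ (EBIT − I) = £1,069,780.40 ÷ £513,780.40 = 2.0822.
%ΔEPS = DCL × %ΔSales = 2.0822 × +19.4% = +40.4%.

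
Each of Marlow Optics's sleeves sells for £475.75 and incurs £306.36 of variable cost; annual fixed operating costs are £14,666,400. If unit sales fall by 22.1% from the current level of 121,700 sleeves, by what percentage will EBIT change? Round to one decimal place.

Total contribution margin = 121,700 × £169.39 = £20,614,763.00.
Subtracting fixed costs: EBIT = £20,614,763.00 − £14,666,400 = £5,948,363.00.
Degree of operating leverage = £20,614,763.00 / £5,948,363.00 = 3.4656.
So EBIT moves 3.4656 × (-22.1%) = -76.6%.

-76.6%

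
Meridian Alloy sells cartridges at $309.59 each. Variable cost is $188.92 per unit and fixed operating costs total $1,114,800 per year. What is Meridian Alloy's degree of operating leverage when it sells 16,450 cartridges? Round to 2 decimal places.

2.28

At 16,450 units, contribution = 16,450 × $120.67 = $1,985,021.50.
Operating income = contribution − fixed costs = $1,985,021.50 − $1,114,800 = $870,221.50.
Degree of operating leverage = $1,985,021.50 / $870,221.50 = 2.2811.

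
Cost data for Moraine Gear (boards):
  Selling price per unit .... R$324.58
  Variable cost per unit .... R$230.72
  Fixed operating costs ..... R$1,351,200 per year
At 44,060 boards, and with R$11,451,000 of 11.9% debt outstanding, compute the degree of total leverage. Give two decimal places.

2.91

Contribution at this volume is 44,060 × R$93.86 = R$4,135,471.60.
Operating income = contribution − fixed costs = R$4,135,471.60 − R$1,351,200 = R$2,784,271.60. Interest = R$1,362,669.00, so EBIT − I = R$1,421,602.60.
Degree of total leverage = total CM / (EBIT − interest) = R$4,135,471.60 / R$1,421,602.60 = 2.9090.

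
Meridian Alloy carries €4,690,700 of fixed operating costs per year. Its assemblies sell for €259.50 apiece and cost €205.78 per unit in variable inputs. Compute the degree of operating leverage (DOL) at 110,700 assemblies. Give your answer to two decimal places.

4.73

At 110,700 units, contribution = 110,700 × €53.72 = €5,946,804.00.
EBIT = €5,946,804.00 − €4,690,700 = €1,256,104.00.
DOL = contribution ÷ EBIT = €5,946,804.00 ÷ €1,256,104.00 = 4.7343.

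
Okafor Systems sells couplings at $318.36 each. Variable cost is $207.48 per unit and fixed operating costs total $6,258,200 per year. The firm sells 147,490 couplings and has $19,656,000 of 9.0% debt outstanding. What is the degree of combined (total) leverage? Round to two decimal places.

Total contribution margin = 147,490 × $110.88 = $16,353,691.20.
Subtracting fixed costs: EBIT = $16,353,691.20 − $6,258,200 = $10,095,491.20. Interest = $1,769,040.00.
DOL = $16,353,691.20 ÷ $10,095,491.20 = 1.6199; DFL = $10,095,491.20 ÷ $8,326,451.20 = 1.2125.
DCL = DOL × DFL = 1.6199 × 1.2125 = 1.9641.

1.96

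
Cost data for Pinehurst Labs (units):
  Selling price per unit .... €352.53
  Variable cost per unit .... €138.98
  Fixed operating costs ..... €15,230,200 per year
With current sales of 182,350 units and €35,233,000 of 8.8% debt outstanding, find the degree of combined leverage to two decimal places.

1.89

At 182,350 units, contribution = 182,350 × €213.55 = €38,940,842.50.
Subtracting fixed costs: EBIT = €38,940,842.50 − €15,230,200 = €23,710,642.50. Interest = €3,100,504.00.
DOL = €38,940,842.50 ÷ €23,710,642.50 = 1.6423; DFL = €23,710,642.50 ÷ €20,610,138.50 = 1.1504.
Combined leverage = 1.6423 × 1.1504 = 1.8893.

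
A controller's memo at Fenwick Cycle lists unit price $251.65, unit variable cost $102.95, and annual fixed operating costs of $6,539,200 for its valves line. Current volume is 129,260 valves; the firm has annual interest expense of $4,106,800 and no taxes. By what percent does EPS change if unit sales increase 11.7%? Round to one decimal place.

+26.2%

Contribution at this volume is 129,260 × $148.70 = $19,220,962.00.
EBIT = $19,220,962.00 − $6,539,200 = $12,681,762.00.
Interest = $4,106,800.00, so EBIT − I = $8,574,962.00.
Degree of combined leverage = contribution ÷ (EBIT − I) = $19,220,962.00 ÷ $8,574,962.00 = 2.2415.
%ΔEPS = DCL × %ΔSales = 2.2415 × +11.7% = +26.2%.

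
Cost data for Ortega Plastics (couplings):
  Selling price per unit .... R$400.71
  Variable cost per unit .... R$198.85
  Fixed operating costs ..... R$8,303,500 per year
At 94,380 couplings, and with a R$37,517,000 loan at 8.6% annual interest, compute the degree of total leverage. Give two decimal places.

Total contribution margin = 94,380 × R$201.86 = R$19,051,546.80.
Subtracting fixed costs: EBIT = R$19,051,546.80 − R$8,303,500 = R$10,748,046.80. Interest = R$3,226,462.00.
DOL = R$19,051,546.80 ÷ R$10,748,046.80 = 1.7726; DFL = R$10,748,046.80 ÷ R$7,521,584.80 = 1.4290.
Combined leverage = 1.7726 × 1.4290 = 2.5330.

2.53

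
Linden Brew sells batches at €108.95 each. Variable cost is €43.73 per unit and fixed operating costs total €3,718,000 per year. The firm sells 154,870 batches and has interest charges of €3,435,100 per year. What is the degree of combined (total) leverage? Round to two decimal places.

3.43

Contribution at this volume is 154,870 × €65.22 = €10,100,621.40.
Subtracting fixed costs: EBIT = €10,100,621.40 − €3,718,000 = €6,382,621.40. Interest = €3,435,100.00.
DOL = €10,100,621.40 ÷ €6,382,621.40 = 1.5825; DFL = €6,382,621.40 ÷ €2,947,521.40 = 2.1654.
Combined leverage = 1.5825 × 2.1654 = 3.4267.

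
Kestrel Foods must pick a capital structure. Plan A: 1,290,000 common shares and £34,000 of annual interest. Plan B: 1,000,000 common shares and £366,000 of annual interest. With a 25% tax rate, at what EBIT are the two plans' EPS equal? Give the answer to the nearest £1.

£1,510,828

Set EPS_A = EPS_B: (EBIT − £34,000)(1 − 0.25) ÷ 1,290,000 = (EBIT − £366,000)(1 − 0.25) ÷ 1,000,000.
The (1 − t) factor cancels: (EBIT − 34,000) × 1,000,000 = (EBIT − 366,000) × 1,290,000.
EBIT × (1,290,000 − 1,000,000) = 366,000 × 1,290,000 − 34,000 × 1,000,000 = 438,140,000,000, so EBIT = 438,140,000,000 ÷ 290,000 = 1,510,827.59.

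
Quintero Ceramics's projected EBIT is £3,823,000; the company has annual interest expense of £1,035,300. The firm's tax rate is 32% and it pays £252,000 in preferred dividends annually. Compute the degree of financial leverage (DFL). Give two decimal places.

1.58

Annual interest charges come to £1,035,300.00.
Pre-tax preferred-dividend burden = £252,000 ÷ (1 − 0.32) = £370,588.24.
DFL = EBIT ÷ [EBIT − I − D_p/(1−t)] = £3,823,000 ÷ [£3,823,000 − £1,035,300.00 − £370,588.24] = £3,823,000 ÷ £2,417,111.76 = 1.5816.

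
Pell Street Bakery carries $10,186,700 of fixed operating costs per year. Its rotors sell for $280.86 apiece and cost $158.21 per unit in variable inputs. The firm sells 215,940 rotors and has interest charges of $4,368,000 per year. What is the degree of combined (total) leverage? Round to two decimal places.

2.22

Contribution at this volume is 215,940 × $122.65 = $26,485,041.00.
Operating income = contribution − fixed costs = $26,485,041.00 − $10,186,700 = $16,298,341.00. Interest = $4,368,000.00.
DOL = $26,485,041.00 ÷ $16,298,341.00 = 1.6250; DFL = $16,298,341.00 ÷ $11,930,341.00 = 1.3661.
DCL = DOL × DFL = 1.6250 × 1.3661 = 2.2199.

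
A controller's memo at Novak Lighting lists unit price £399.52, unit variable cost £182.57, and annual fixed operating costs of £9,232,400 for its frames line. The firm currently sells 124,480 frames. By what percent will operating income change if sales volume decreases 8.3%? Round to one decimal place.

At 124,480 units, contribution = 124,480 × £216.95 = £27,005,936.00.
EBIT = £27,005,936.00 − £9,232,400 = £17,773,536.00.
So DOL = total CM / EBIT = £27,005,936.00 / £17,773,536.00 = 1.5194.
Operating income changes by 1.5194 × -8.3% = -12.6%.

-12.6%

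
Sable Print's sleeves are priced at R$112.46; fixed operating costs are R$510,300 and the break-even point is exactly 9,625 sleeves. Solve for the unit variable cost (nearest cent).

R$59.44

At break-even, FC = Q × (P − VC), so P − VC = R$510,300 ÷ 9,625 = R$53.0182.
Variable cost per unit = R$112.46 − R$53.0182 = R$59.44.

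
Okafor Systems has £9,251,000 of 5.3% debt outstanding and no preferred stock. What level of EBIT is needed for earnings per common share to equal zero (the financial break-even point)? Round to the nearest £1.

Annual interest = 5.3% × £9,251,000 = £490,303.00.
With no preferred dividends, EPS = 0 when EBIT exactly covers interest, so the financial break-even EBIT is £490,303.00.

£490,303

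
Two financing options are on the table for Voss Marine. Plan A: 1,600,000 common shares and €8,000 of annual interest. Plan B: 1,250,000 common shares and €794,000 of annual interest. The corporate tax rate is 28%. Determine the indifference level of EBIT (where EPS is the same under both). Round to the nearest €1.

Set EPS_A = EPS_B: (EBIT − €8,000)(1 − 0.28) ÷ 1,600,000 = (EBIT − €794,000)(1 − 0.28) ÷ 1,250,000.
Cancelling (1 − t) and cross-multiplying: 1,250,000·(EBIT − 8,000) = 1,600,000·(EBIT − 794,000).
Solving, EBIT = (794,000·1,600,000 − 8,000·1,250,000) / (1,600,000 − 1,250,000) = 1,260,400,000,000 / 350,000 = 3,601,142.86.

€3,601,143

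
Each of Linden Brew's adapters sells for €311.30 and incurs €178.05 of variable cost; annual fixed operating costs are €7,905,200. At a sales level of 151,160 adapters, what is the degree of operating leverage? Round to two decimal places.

At 151,160 units, contribution = 151,160 × €133.25 = €20,142,070.00.
EBIT = €20,142,070.00 − €7,905,200 = €12,236,870.00.
DOL = contribution ÷ EBIT = €20,142,070.00 ÷ €12,236,870.00 = 1.6460.

1.65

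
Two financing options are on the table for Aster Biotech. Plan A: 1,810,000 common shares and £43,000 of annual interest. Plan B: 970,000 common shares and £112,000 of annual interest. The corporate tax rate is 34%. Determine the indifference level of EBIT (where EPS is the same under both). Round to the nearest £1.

At indifference, (EBIT − 43,000)(1 − t)/1,810,000 = (EBIT − 112,000)(1 − t)/970,000.
Cancelling (1 − t) and cross-multiplying: 970,000·(EBIT − 43,000) = 1,810,000·(EBIT − 112,000).
EBIT × (1,810,000 − 970,000) = 112,000 × 1,810,000 − 43,000 × 970,000 = 161,010,000,000, so EBIT = 161,010,000,000 ÷ 840,000 = 191,678.57.

£191,679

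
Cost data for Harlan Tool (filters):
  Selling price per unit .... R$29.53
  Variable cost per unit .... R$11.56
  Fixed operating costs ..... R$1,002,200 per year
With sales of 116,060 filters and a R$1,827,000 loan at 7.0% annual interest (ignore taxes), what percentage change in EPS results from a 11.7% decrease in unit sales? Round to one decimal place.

-25.5%

At 116,060 units, contribution = 116,060 × R$17.97 = R$2,085,598.20.
Subtracting fixed costs: EBIT = R$2,085,598.20 − R$1,002,200 = R$1,083,398.20.
Interest = R$127,890.00, so EBIT − I = R$955,508.20.
DCL = total CM / (EBIT − I) = R$2,085,598.20 / R$955,508.20 = 2.1827.
%ΔEPS = DCL × %ΔSales = 2.1827 × -11.7% = -25.5%.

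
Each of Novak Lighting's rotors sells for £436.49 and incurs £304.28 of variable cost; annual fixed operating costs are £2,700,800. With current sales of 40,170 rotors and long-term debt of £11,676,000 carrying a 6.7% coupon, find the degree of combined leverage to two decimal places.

2.91

Contribution at this volume is 40,170 × £132.21 = £5,310,875.70.
EBIT = £5,310,875.70 − £2,700,800 = £2,610,075.70. Interest = £782,292.00.
DOL = £5,310,875.70 ÷ £2,610,075.70 = 2.0348; DFL = £2,610,075.70 ÷ £1,827,783.70 = 1.4280.
Combined leverage = 2.0348 × 1.4280 = 2.9057.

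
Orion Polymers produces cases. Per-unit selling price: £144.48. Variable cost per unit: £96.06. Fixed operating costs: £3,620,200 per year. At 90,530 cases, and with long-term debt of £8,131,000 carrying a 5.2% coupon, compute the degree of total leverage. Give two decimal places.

Contribution at this volume is 90,530 × £48.42 = £4,383,462.60.
Operating income = contribution − fixed costs = £4,383,462.60 − £3,620,200 = £763,262.60. Interest = £422,812.00.
DOL = £4,383,462.60 ÷ £763,262.60 = 5.7431; DFL = £763,262.60 ÷ £340,450.60 = 2.2419.
Combined leverage = 5.7431 × 2.2419 = 12.8755.

12.88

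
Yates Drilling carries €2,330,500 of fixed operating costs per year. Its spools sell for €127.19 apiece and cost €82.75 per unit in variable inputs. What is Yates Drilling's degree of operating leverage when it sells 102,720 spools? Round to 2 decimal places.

At 102,720 units, contribution = 102,720 × €44.44 = €4,564,876.80.
EBIT = €4,564,876.80 − €2,330,500 = €2,234,376.80.
So DOL = total CM / EBIT = €4,564,876.80 / €2,234,376.80 = 2.0430.

2.04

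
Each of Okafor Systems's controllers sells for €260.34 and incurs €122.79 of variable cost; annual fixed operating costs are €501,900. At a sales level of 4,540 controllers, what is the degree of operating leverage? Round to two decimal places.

5.09

Total contribution margin = 4,540 × €137.55 = €624,477.00.
Subtracting fixed costs: EBIT = €624,477.00 − €501,900 = €122,577.00.
Degree of operating leverage = €624,477.00 / €122,577.00 = 5.0946.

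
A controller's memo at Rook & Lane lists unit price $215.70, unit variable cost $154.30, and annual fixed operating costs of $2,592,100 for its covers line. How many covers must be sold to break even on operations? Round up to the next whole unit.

42,217 covers

Each unit contributes $215.70 − $154.30 = $61.40.
Break-even volume = fixed costs ÷ CM per unit = $2,592,100 ÷ $61.40 = 42,216.61, so 42,217 covers.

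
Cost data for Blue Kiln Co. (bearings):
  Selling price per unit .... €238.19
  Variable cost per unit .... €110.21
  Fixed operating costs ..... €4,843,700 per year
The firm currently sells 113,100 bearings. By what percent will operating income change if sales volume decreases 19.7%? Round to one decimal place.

At 113,100 units, contribution = 113,100 × €127.98 = €14,474,538.00.
Subtracting fixed costs: EBIT = €14,474,538.00 − €4,843,700 = €9,630,838.00.
So DOL = total CM / EBIT = €14,474,538.00 / €9,630,838.00 = 1.5029.
%ΔEBIT = DOL × %ΔSales = 1.5029 × -19.7% = -29.6%.

-29.6%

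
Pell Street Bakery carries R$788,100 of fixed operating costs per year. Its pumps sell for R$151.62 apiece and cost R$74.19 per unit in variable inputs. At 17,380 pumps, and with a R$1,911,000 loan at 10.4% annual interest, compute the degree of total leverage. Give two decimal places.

At 17,380 units, contribution = 17,380 × R$77.43 = R$1,345,733.40.
Subtracting fixed costs: EBIT = R$1,345,733.40 − R$788,100 = R$557,633.40. Interest = R$198,744.00, so EBIT − I = R$358,889.40.
Degree of total leverage = total CM / (EBIT − interest) = R$1,345,733.40 / R$358,889.40 = 3.7497.

3.75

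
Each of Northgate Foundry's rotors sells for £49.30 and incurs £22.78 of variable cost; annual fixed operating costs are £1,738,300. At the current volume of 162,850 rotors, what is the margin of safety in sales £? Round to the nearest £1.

Each unit contributes £49.30 − £22.78 = £26.52. Break-even units = £1,738,300 ÷ £26.52 = 65,546.76; break-even revenue = 65,546.76 × £49.30 = £3,231,455.13.
Current sales = 162,850 × £49.30 = £8,028,505.00.
Margin of safety = £8,028,505.00 − £3,231,455.13 = £4,797,050.

£4,797,050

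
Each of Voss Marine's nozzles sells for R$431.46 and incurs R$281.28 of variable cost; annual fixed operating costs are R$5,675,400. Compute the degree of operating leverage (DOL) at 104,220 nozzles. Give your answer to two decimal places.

At 104,220 units, contribution = 104,220 × R$150.18 = R$15,651,759.60.
EBIT = R$15,651,759.60 − R$5,675,400 = R$9,976,359.60.
DOL = contribution ÷ EBIT = R$15,651,759.60 ÷ R$9,976,359.60 = 1.5689.

1.57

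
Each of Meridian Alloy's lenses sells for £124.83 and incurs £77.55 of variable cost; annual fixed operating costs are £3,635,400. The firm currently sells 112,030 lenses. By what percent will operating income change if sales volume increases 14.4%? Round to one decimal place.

+45.9%

At 112,030 units, contribution = 112,030 × £47.28 = £5,296,778.40.
Subtracting fixed costs: EBIT = £5,296,778.40 − £3,635,400 = £1,661,378.40.
DOL = contribution ÷ EBIT = £5,296,778.40 ÷ £1,661,378.40 = 3.1882.
%ΔEBIT = DOL × %ΔSales = 3.1882 × +14.4% = +45.9%.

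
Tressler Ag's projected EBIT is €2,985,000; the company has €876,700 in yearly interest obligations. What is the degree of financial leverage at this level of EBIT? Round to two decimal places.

1.42

Annual interest charges come to €876,700.00.
DFL = EBIT ÷ (EBIT − I) = €2,985,000 ÷ (€2,985,000 − €876,700.00) = €2,985,000 ÷ €2,108,300.00 = 1.4158.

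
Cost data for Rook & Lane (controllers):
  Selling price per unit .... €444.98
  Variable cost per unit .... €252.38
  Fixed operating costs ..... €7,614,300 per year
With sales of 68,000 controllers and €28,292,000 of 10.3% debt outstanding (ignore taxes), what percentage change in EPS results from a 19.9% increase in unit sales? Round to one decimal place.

+101.5%

At 68,000 units, contribution = 68,000 × €192.60 = €13,096,800.00.
Operating income = contribution − fixed costs = €13,096,800.00 − €7,614,300 = €5,482,500.00.
After interest of €2,914,076.00, pre-tax earnings = €2,568,424.00.
Degree of combined leverage = contribution ÷ (EBIT − I) = €13,096,800.00 ÷ €2,568,424.00 = 5.0992.
%ΔEPS = DCL × %ΔSales = 5.0992 × +19.9% = +101.5%.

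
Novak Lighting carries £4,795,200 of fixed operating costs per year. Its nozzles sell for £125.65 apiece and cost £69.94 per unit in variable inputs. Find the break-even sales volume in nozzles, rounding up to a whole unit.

Each unit contributes £125.65 − £69.94 = £55.71.
Break-even Q = £4,795,200 / £55.71 = 86,074.31 → 86,075 nozzles.

86,075 nozzles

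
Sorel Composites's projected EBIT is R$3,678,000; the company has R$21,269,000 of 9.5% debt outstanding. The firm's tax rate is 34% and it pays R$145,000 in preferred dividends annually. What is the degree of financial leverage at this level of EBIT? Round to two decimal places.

2.56

Interest = R$2,020,555.00.
Pre-tax preferred-dividend burden = R$145,000 ÷ (1 − 0.34) = R$219,696.97.
DFL = EBIT ÷ [EBIT − I − D_p/(1−t)] = R$3,678,000 ÷ [R$3,678,000 − R$2,020,555.00 − R$219,696.97] = R$3,678,000 ÷ R$1,437,748.03 = 2.5582.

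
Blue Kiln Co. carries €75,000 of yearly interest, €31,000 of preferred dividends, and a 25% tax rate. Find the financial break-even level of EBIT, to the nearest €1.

Grossing the preferred dividend up to pre-tax terms: €31,000 / (1 − 0.25) = €41,333.33.
EPS = 0 when EBIT covers interest plus the pre-tax preferred burden: €75,000 + €41,333.33 = €116,333.33.

€116,333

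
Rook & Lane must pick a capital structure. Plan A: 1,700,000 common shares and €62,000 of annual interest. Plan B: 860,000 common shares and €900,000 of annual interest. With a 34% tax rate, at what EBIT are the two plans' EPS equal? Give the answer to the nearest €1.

At indifference, (EBIT − 62,000)(1 − t)/1,700,000 = (EBIT − 900,000)(1 − t)/860,000.
The (1 − t) factor cancels: (EBIT − 62,000) × 860,000 = (EBIT − 900,000) × 1,700,000.
EBIT × (1,700,000 − 860,000) = 900,000 × 1,700,000 − 62,000 × 860,000 = 1,476,680,000,000, so EBIT = 1,476,680,000,000 ÷ 840,000 = 1,757,952.38.

€1,757,952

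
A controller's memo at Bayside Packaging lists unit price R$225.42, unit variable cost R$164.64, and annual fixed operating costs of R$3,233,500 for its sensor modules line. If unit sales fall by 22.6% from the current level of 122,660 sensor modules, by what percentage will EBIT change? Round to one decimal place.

Total contribution margin = 122,660 × R$60.78 = R$7,455,274.80.
Operating income = contribution − fixed costs = R$7,455,274.80 − R$3,233,500 = R$4,221,774.80.
DOL = contribution ÷ EBIT = R$7,455,274.80 ÷ R$4,221,774.80 = 1.7659.
Operating income changes by 1.7659 × -22.6% = -39.9%.

-39.9%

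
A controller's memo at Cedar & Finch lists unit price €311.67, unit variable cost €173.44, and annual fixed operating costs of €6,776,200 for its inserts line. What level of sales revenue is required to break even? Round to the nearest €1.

€15,278,436

CM per unit = €311.67 − €173.44 = €138.23; CM ratio = €138.23 / €311.67 = 0.4435.
Break-even sales = FC ÷ CM ratio = €6,776,200 × €311.67 / €138.23 = €15,278,436.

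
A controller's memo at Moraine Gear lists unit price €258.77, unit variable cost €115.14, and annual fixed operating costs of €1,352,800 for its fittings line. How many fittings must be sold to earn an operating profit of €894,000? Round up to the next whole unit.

Unit CM = price − variable cost = €258.77 − €115.14 = €143.63.
Need Q such that Q × €143.63 − €1,352,800 = €894,000, i.e. Q = €2,246,800 / €143.63 = 15,642.97 → 15,643.

15,643 fittings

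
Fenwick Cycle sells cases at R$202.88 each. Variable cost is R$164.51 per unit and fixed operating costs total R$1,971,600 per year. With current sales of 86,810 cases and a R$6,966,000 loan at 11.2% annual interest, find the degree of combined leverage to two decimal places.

5.75

Contribution at this volume is 86,810 × R$38.37 = R$3,330,899.70.
Subtracting fixed costs: EBIT = R$3,330,899.70 − R$1,971,600 = R$1,359,299.70. Interest = R$780,192.00, so EBIT − I = R$579,107.70.
DCL = contribution ÷ (EBIT − I) = R$3,330,899.70 ÷ R$579,107.70 = 5.7518.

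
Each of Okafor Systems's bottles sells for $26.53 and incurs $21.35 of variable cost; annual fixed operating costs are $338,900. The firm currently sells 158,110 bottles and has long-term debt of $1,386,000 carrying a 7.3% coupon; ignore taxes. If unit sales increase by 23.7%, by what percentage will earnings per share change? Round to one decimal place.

At 158,110 units, contribution = 158,110 × $5.18 = $819,009.80.
EBIT = $819,009.80 − $338,900 = $480,109.80.
Interest = $101,178.00, so EBIT − I = $378,931.80.
DCL = total CM / (EBIT − I) = $819,009.80 / $378,931.80 = 2.1614.
%ΔEPS = DCL × %ΔSales = 2.1614 × +23.7% = +51.2%.

+51.2%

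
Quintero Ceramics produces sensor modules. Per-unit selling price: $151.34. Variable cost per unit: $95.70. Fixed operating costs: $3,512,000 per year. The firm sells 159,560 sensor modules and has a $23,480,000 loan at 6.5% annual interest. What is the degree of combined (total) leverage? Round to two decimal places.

At 159,560 units, contribution = 159,560 × $55.64 = $8,877,918.40.
Subtracting fixed costs: EBIT = $8,877,918.40 − $3,512,000 = $5,365,918.40. Interest = $1,526,200.00, so EBIT − I = $3,839,718.40.
Degree of total leverage = total CM / (EBIT − interest) = $8,877,918.40 / $3,839,718.40 = 2.3121.

2.31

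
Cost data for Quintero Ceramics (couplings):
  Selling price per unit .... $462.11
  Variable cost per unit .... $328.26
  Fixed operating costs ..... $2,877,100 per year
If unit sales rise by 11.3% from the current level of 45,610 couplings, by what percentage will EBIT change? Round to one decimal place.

+21.4%

Contribution at this volume is 45,610 × $133.85 = $6,104,898.50.
Subtracting fixed costs: EBIT = $6,104,898.50 − $2,877,100 = $3,227,798.50.
Degree of operating leverage = $6,104,898.50 / $3,227,798.50 = 1.8914.
So EBIT moves 1.8914 × (+11.3%) = +21.4%.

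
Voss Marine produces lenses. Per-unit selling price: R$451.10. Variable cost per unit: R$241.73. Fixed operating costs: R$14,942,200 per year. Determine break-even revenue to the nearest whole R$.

R$32,193,850

CM per unit = R$451.10 − R$241.73 = R$209.37; CM ratio = R$209.37 / R$451.10 = 0.4641.
Break-even revenue = fixed costs × price ÷ CM = R$14,942,200 × R$451.10 ÷ R$209.37 = R$32,193,850.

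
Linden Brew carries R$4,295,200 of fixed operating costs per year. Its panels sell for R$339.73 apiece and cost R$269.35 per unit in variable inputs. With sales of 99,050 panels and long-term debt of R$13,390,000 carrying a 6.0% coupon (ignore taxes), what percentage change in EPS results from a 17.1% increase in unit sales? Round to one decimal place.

Total contribution margin = 99,050 × R$70.38 = R$6,971,139.00.
Subtracting fixed costs: EBIT = R$6,971,139.00 − R$4,295,200 = R$2,675,939.00.
Interest = R$803,400.00, so EBIT − I = R$1,872,539.00.
Degree of combined leverage = contribution ÷ (EBIT − I) = R$6,971,139.00 ÷ R$1,872,539.00 = 3.7228.
EPS therefore changes by 3.7228 × (+17.1%) = +63.7%.

+63.7%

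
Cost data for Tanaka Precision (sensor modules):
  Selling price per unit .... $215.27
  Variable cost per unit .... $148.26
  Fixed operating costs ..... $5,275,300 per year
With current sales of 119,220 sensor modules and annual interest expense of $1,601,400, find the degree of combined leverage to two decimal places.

7.18

Total contribution margin = 119,220 × $67.01 = $7,988,932.20.
EBIT = $7,988,932.20 − $5,275,300 = $2,713,632.20. Interest = $1,601,400.00.
DOL = $7,988,932.20 ÷ $2,713,632.20 = 2.9440; DFL = $2,713,632.20 ÷ $1,112,232.20 = 2.4398.
Combined leverage = 2.9440 × 2.4398 = 7.1828.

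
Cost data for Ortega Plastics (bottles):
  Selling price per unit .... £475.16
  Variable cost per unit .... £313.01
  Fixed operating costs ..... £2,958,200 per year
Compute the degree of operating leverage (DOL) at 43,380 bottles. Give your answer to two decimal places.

1.73

Total contribution margin = 43,380 × £162.15 = £7,034,067.00.
EBIT = £7,034,067.00 − £2,958,200 = £4,075,867.00.
DOL = contribution ÷ EBIT = £7,034,067.00 ÷ £4,075,867.00 = 1.7258.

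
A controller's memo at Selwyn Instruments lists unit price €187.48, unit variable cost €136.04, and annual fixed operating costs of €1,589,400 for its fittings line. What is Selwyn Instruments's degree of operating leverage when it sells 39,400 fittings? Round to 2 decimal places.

Total contribution margin = 39,400 × €51.44 = €2,026,736.00.
Subtracting fixed costs: EBIT = €2,026,736.00 − €1,589,400 = €437,336.00.
Degree of operating leverage = €2,026,736.00 / €437,336.00 = 4.6343.

4.63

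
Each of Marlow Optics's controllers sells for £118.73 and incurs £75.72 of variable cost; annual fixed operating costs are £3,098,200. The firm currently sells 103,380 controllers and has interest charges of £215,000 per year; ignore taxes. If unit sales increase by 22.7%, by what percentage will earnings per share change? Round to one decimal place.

Contribution at this volume is 103,380 × £43.01 = £4,446,373.80.
Operating income = contribution − fixed costs = £4,446,373.80 − £3,098,200 = £1,348,173.80.
After interest of £215,000.00, pre-tax earnings = £1,133,173.80.
Degree of combined leverage = contribution ÷ (EBIT − I) = £4,446,373.80 ÷ £1,133,173.80 = 3.9238.
EPS therefore changes by 3.9238 × (+22.7%) = +89.1%.

+89.1%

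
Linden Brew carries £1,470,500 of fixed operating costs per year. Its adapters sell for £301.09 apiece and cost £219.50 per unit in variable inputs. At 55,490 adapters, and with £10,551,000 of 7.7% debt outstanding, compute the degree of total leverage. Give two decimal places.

At 55,490 units, contribution = 55,490 × £81.59 = £4,527,429.10.
Operating income = contribution − fixed costs = £4,527,429.10 − £1,470,500 = £3,056,929.10. Interest = £812,427.00, so EBIT − I = £2,244,502.10.
Degree of total leverage = total CM / (EBIT − interest) = £4,527,429.10 / £2,244,502.10 = 2.0171.

2.02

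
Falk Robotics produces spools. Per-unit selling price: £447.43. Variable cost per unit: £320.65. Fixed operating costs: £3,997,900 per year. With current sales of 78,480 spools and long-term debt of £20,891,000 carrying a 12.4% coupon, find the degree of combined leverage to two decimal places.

Contribution at this volume is 78,480 × £126.78 = £9,949,694.40.
Operating income = contribution − fixed costs = £9,949,694.40 − £3,997,900 = £5,951,794.40. Interest = £2,590,484.00.
DOL = £9,949,694.40 ÷ £5,951,794.40 = 1.6717; DFL = £5,951,794.40 ÷ £3,361,310.40 = 1.7707.
DCL = DOL × DFL = 1.6717 × 1.7707 = 2.9601.

2.96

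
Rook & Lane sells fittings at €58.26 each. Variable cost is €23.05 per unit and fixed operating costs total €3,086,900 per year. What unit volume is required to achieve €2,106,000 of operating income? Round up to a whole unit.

Contribution margin per unit = €58.26 − €23.05 = €35.21.
Need Q such that Q × €35.21 − €3,086,900 = €2,106,000, i.e. Q = €5,192,900 / €35.21 = 147,483.67 → 147,484.

147,484 fittings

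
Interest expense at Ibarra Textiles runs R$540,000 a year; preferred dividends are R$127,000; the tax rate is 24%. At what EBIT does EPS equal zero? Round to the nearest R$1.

Grossing the preferred dividend up to pre-tax terms: R$127,000 / (1 − 0.24) = R$167,105.26.
EPS = 0 when EBIT covers interest plus the pre-tax preferred burden: R$540,000 + R$167,105.26 = R$707,105.26.

R$707,105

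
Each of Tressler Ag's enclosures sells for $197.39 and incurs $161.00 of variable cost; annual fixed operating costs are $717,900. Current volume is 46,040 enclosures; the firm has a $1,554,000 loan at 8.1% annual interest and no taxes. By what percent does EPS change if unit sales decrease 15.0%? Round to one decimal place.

-30.2%

At 46,040 units, contribution = 46,040 × $36.39 = $1,675,395.60.
EBIT = $1,675,395.60 − $717,900 = $957,495.60.
Interest = $125,874.00, so EBIT − I = $831,621.60.
Degree of combined leverage = contribution ÷ (EBIT − I) = $1,675,395.60 ÷ $831,621.60 = 2.0146.
EPS therefore changes by 2.0146 × (-15.0%) = -30.2%.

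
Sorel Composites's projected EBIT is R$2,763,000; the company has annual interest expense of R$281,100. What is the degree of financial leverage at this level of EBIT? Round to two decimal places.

Interest = R$281,100.00.
DFL = EBIT ÷ (EBIT − I) = R$2,763,000 ÷ (R$2,763,000 − R$281,100.00) = R$2,763,000 ÷ R$2,481,900.00 = 1.1133.

1.11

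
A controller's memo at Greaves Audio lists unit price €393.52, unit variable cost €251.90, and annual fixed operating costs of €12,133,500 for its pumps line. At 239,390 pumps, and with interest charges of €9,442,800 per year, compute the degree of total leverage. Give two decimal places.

2.75

Total contribution margin = 239,390 × €141.62 = €33,902,411.80.
Operating income = contribution − fixed costs = €33,902,411.80 − €12,133,500 = €21,768,911.80. Interest = €9,442,800.00.
DOL = €33,902,411.80 ÷ €21,768,911.80 = 1.5574; DFL = €21,768,911.80 ÷ €12,326,111.80 = 1.7661.
Combined leverage = 1.5574 × 1.7661 = 2.7505.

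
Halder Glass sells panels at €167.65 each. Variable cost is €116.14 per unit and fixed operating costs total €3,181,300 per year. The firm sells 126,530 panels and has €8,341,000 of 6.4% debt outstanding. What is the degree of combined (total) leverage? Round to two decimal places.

2.33

At 126,530 units, contribution = 126,530 × €51.51 = €6,517,560.30.
Subtracting fixed costs: EBIT = €6,517,560.30 − €3,181,300 = €3,336,260.30. Interest = €533,824.00.
DOL = €6,517,560.30 ÷ €3,336,260.30 = 1.9536; DFL = €3,336,260.30 ÷ €2,802,436.30 = 1.1905.
Combined leverage = 1.9536 × 1.1905 = 2.3258.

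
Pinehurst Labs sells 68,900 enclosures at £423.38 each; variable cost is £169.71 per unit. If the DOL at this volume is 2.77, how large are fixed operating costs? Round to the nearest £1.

Total contribution margin = 68,900 × £253.67 = £17,477,863.00.
DOL = contribution / EBIT, so EBIT = £17,477,863.00 / 2.77 = £6,309,697.83.
Fixed costs = CM − EBIT = £17,477,863.00 − £6,309,697.83 = £11,168,165.

£11,168,165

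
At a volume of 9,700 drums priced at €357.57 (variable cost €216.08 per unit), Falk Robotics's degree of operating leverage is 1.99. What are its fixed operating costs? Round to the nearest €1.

€682,778

Total contribution margin = 9,700 × €141.49 = €1,372,453.00.
Since DOL = CM ÷ EBIT, EBIT = €1,372,453.00 ÷ 1.99 = €689,674.87.
Fixed costs = CM − EBIT = €1,372,453.00 − €689,674.87 = €682,778.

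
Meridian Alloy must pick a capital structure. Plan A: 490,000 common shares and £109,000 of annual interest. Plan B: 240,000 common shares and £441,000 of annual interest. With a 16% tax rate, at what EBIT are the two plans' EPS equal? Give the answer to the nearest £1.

£759,720

At indifference, (EBIT − 109,000)(1 − t)/490,000 = (EBIT − 441,000)(1 − t)/240,000.
Cancelling (1 − t) and cross-multiplying: 240,000·(EBIT − 109,000) = 490,000·(EBIT − 441,000).
EBIT × (490,000 − 240,000) = 441,000 × 490,000 − 109,000 × 240,000 = 189,930,000,000, so EBIT = 189,930,000,000 ÷ 250,000 = 759,720.00.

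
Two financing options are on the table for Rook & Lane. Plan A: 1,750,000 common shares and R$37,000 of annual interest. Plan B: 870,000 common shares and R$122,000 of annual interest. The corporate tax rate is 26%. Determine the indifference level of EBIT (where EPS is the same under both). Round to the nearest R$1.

At indifference, (EBIT − 37,000)(1 − t)/1,750,000 = (EBIT − 122,000)(1 − t)/870,000.
Cancelling (1 − t) and cross-multiplying: 870,000·(EBIT − 37,000) = 1,750,000·(EBIT − 122,000).
EBIT × (1,750,000 − 870,000) = 122,000 × 1,750,000 − 37,000 × 870,000 = 181,310,000,000, so EBIT = 181,310,000,000 ÷ 880,000 = 206,034.09.

R$206,034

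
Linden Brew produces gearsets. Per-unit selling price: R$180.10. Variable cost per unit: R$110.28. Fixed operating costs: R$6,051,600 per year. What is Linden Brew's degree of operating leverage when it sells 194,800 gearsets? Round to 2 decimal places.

1.80

At 194,800 units, contribution = 194,800 × R$69.82 = R$13,600,936.00.
EBIT = R$13,600,936.00 − R$6,051,600 = R$7,549,336.00.
DOL = contribution ÷ EBIT = R$13,600,936.00 ÷ R$7,549,336.00 = 1.8016.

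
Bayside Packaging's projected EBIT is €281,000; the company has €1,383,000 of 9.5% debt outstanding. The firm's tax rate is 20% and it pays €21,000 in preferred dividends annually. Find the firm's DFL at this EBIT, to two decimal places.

Interest = €131,385.00.
Pre-tax preferred-dividend burden = €21,000 ÷ (1 − 0.20) = €26,250.00.
DFL = EBIT ÷ [EBIT − I − D_p/(1−t)] = €281,000 ÷ [€281,000 − €131,385.00 − €26,250.00] = €281,000 ÷ €123,365.00 = 2.2778.

2.28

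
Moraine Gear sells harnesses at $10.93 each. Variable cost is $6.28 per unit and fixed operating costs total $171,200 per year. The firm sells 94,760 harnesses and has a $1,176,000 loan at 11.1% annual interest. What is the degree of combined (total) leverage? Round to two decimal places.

3.17

At 94,760 units, contribution = 94,760 × $4.65 = $440,634.00.
Operating income = contribution − fixed costs = $440,634.00 − $171,200 = $269,434.00. Interest = $130,536.00.
DOL = $440,634.00 ÷ $269,434.00 = 1.6354; DFL = $269,434.00 ÷ $138,898.00 = 1.9398.
DCL = DOL × DFL = 1.6354 × 1.9398 = 3.1723.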